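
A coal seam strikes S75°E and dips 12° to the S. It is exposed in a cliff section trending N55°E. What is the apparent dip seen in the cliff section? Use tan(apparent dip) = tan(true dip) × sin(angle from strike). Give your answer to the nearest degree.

9°

The strike is S75°E and the section trends N55°E; the acute angle between them is β = 50°.
tan(apparent dip) = tan 12° · sin 50° = 0.1628
apparent dip = arctan 0.1628 = 9.25°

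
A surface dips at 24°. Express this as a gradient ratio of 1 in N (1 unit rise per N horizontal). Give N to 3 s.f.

1 : N means tan θ = 1/N, so N = 1/tan 24° = 1/0.4452

1 in 2.25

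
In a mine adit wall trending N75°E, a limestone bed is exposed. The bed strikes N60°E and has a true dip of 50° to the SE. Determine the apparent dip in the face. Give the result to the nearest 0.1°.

17.1°

The section lies 15° from the strike.
tan(apparent dip) = tan 50° · sin 15° = 0.3084
apparent dip = arctan 0.3084 = 17.14°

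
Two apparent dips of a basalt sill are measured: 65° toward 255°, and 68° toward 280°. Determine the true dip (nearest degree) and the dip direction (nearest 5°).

true dip 68°, dip direction 285°

Each apparent-dip line lies in the plane. As unit vectors (x east, y north, z up), v₁ plunges 65°→255° and v₂ plunges 68°→280°.
n = v₁ × v₂ = (-0.160, 0.044, 0.067) (taken with n_z > 0).
tan δ = √(n_x²+n_y²)/n_z = 0.166/0.067, so δ = 68.1°.
Dip direction = atan2(-0.160, 0.044) = 285° (azimuth of n's horizontal projection).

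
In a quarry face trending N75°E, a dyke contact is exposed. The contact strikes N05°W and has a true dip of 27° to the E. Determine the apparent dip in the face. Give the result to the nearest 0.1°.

The strike is N05°W and the section trends N75°E; the acute angle between them is β = 80°.
tan(apparent dip) = tan 27° · sin 80° = 0.5018
α = arctan(0.5018) = 26.65°

26.6°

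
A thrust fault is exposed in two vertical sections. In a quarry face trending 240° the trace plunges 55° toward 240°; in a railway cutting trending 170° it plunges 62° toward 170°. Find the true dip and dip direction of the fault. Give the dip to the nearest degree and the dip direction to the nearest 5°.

Each apparent-dip line lies in the plane. As unit vectors (x east, y north, z up), v₁ plunges 55°→240° and v₂ plunges 62°→170°.
The plane normal is n = v₁ × v₂ ∝ (-0.126, -0.505, 0.253).
tan δ = √(n_x²+n_y²)/n_z = 0.521/0.253, so δ = 64.1°.
Dip direction = atan2(-0.126, -0.505) = 194° (azimuth of n's horizontal projection).

true dip 64°, dip direction 195°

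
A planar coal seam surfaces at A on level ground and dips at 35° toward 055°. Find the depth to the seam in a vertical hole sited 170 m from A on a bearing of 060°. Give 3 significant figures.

The hole lies 5° from the dip direction, so the down-dip offset is 170 × cos 5° = 169.35 m.
Depth = down-dip offset × tan(dip) = 169.35 × tan 35° = 169.35 × 0.7002
Depth = 118.58 m

119 m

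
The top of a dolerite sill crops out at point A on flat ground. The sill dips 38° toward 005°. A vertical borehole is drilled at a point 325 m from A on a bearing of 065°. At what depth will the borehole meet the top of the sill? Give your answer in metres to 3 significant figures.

127 m

The hole lies 60° from the dip direction, so the down-dip offset is 325 × cos 60° = 162.50 m.
Depth = down-dip offset × tan(dip) = 162.50 × tan 38° = 162.50 × 0.7813
Depth = 126.96 m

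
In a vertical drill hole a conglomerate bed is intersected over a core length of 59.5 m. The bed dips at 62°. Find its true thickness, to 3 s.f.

27.9 m

True thickness t = h · cos(dip) = 59.5 × cos 62°
t = 59.5 × 0.4695 = 27.934 m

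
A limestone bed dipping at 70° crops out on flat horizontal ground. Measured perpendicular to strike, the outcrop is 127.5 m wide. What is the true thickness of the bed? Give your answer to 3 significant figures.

120 m

True thickness t = w · sin(dip) = 127.5 × sin 70°
t = 127.5 × 0.9397 = 119.811 m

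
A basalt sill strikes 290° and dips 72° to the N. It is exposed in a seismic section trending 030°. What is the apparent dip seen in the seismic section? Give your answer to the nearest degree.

72°

The strike is 290° and the section trends 030°; the acute angle between them is β = 80°.
tan(apparent dip) = tan 72° · sin 80° = 3.0309
apparent dip = arctan 3.0309 = 71.74°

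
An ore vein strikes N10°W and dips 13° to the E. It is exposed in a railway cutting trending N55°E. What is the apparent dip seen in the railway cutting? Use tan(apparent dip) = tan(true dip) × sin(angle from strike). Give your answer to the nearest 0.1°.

Angle between strike (N10°W) and section (N55°E): β = 65°.
tan α = tan 13° × sin 65° = 0.2309 × 0.9063 = 0.2092
apparent dip = arctan 0.2092 = 11.82°

11.8°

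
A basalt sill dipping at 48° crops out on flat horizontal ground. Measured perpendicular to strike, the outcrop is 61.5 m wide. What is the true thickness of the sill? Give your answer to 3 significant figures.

True thickness t = w · sin(dip) = 61.5 × sin 48°
t = 61.5 × 0.7431 = 45.703 m

45.7 m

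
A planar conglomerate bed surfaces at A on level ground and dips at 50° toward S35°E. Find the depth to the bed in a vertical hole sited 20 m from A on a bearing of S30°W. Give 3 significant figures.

10.1 m

The hole lies 65° from the dip direction, so the down-dip offset is 20 × cos 65° = 8.45 m.
Depth = down-dip offset × tan(dip) = 8.45 × tan 50° = 8.45 × 1.1918
Depth = 10.07 m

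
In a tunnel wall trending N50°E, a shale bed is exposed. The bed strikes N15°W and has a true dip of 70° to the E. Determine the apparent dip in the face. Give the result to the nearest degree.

68°

Angle between strike (N15°W) and section (N50°E): β = 65°.
tan α = tan 70° × sin 65° = 2.7475 × 0.9063 = 2.4901
apparent dip = arctan 2.4901 = 68.12°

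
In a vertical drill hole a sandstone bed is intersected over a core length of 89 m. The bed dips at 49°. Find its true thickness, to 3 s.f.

58.4 m

True thickness t = h · cos(dip) = 89 × cos 49°
t = 89 × 0.6561 = 58.389 m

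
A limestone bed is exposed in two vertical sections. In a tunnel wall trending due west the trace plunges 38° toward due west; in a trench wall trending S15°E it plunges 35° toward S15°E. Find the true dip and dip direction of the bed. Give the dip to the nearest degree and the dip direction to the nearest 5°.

Represent each trace as a vector plunging at its apparent dip toward its trend (east-north-up frame): v₁ = (-0.788, -0.000, -0.616), v₂ = (0.212, -0.791, -0.574).
Cross product v₁ × v₂ gives the pole to the plane: n ∝ (-0.487, -0.583, 0.624).
tan δ = √(n_x²+n_y²)/n_z = 0.759/0.624, so δ = 50.6°.
Dip direction = azimuth of (n_x, n_y) = atan2(-0.487, -0.583) = 220°.

true dip 51°, dip direction 220°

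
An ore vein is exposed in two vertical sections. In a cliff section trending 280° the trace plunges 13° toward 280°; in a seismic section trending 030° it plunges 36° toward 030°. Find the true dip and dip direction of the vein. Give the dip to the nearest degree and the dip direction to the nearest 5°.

Represent each trace as a vector plunging at its apparent dip toward its trend (east-north-up frame): v₁ = (-0.960, 0.169, -0.225), v₂ = (0.405, 0.701, -0.588).
The plane normal is n = v₁ × v₂ ∝ (-0.058, 0.655, 0.741).
True dip = arccos(n_z / |n|) = arccos(0.7478) = 41.6°.
Dip direction = azimuth of (n_x, n_y) = atan2(-0.058, 0.655) = 355°.

true dip 42°, dip direction 355°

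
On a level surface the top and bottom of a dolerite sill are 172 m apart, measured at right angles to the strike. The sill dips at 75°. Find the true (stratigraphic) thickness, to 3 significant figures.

166 m

True thickness t = w · sin(dip) = 172 × sin 75°
t = 172 × 0.9659 = 166.139 m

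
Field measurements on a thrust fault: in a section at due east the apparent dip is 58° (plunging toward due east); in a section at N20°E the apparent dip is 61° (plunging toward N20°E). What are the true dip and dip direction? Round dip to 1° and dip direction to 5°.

true dip 64°, dip direction 050°

Each apparent-dip line lies in the plane. As unit vectors (x east, y north, z up), v₁ plunges 58°→due east and v₂ plunges 61°→N20°E.
n = v₁ × v₂ = (0.386, 0.323, 0.241) (taken with n_z > 0).
True dip = arccos(n_z / |n|) = arccos(0.4324) = 64.4°.
Dip direction = atan2(0.386, 0.323) = 50° (azimuth of n's horizontal projection).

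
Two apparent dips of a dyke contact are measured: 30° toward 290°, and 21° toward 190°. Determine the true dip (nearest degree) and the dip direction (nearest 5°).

true dip 37°, dip direction 250°

Represent each trace as a vector plunging at its apparent dip toward its trend (east-north-up frame): v₁ = (-0.814, 0.296, -0.500), v₂ = (-0.162, -0.919, -0.358).
The plane normal is n = v₁ × v₂ ∝ (-0.566, -0.211, 0.796).
True dip = arccos(n_z / |n|) = arccos(0.7968) = 37.2°.
The horizontal component of n points toward azimuth atan2(n_x, n_y) = 250°, the dip direction.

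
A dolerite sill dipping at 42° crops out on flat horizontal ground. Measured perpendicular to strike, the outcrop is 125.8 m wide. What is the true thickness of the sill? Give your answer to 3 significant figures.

True thickness t = w · sin(dip) = 125.8 × sin 42°
t = 125.8 × 0.6691 = 84.177 m

84.2 m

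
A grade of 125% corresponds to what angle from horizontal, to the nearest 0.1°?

tan θ = 125/100 = 1.2500
θ = arctan(1.2500) = 51.34°

51.3°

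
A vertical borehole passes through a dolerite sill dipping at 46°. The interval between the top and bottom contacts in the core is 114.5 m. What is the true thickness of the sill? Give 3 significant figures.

True thickness t = h · cos(dip) = 114.5 × cos 46°
t = 114.5 × 0.6947 = 79.538 m

79.5 m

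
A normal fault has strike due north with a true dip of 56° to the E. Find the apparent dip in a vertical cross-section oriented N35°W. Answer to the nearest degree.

40°

Angle between strike (due north) and section (N35°W): β = 35°.
tan(apparent dip) = tan 56° · sin 35° = 0.8504
α = arctan(0.8504) = 40.38°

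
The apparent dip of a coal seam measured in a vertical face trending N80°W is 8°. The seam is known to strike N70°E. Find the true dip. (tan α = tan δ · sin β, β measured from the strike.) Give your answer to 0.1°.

The section is 30° from the strike.
tan(true dip) = tan 8° / sin 30° = 0.2811
true dip = arctan 0.2811 = 15.70°

15.7°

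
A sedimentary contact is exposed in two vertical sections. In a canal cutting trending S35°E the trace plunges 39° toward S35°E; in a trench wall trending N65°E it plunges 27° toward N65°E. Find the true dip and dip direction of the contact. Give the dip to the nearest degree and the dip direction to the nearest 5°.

true dip 42°, dip direction 120°

The two traces are lines in the plane: v₁ = (sin 145°·cos 39°, cos 145°·cos 39°, −sin 39°), v₂ = (sin 65°·cos 27°, cos 65°·cos 27°, −sin 27°).
n = v₁ × v₂ = (0.526, -0.306, 0.682) (taken with n_z > 0).
Dip δ = arctan(|n_h|/n_z) = arctan(0.608/0.682) = 41.7°.
Dip direction = azimuth of (n_x, n_y) = atan2(0.526, -0.306) = 120°.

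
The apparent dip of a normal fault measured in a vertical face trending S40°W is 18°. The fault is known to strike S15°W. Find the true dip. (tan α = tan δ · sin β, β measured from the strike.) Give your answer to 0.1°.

The section is 25° from the strike.
tan δ = tan α / sin β = tan 18° / sin 25° = 0.3249 / 0.4226 = 0.7688
true dip = arctan 0.7688 = 37.55°

37.6°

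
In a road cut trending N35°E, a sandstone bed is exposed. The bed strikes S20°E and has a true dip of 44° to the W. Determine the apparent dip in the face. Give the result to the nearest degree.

The section lies 55° from the strike.
tan(apparent dip) = tan 44° · sin 55° = 0.7910
apparent dip = arctan 0.7910 = 38.35°

38°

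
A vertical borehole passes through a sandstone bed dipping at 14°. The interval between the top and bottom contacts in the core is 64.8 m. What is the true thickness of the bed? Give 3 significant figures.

62.9 m

True thickness t = h · cos(dip) = 64.8 × cos 14°
t = 64.8 × 0.9703 = 62.875 m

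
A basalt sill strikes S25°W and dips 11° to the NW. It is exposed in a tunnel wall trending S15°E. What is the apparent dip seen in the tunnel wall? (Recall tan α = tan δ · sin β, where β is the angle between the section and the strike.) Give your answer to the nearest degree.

Angle between strike (S25°W) and section (S15°E): β = 40°.
tan α = tan 11° × sin 40° = 0.1944 × 0.6428 = 0.1249
apparent dip = arctan 0.1249 = 7.12°

7°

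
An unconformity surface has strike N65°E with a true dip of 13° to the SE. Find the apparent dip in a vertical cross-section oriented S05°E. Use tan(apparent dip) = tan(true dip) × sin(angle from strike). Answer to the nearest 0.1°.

12.2°

The strike is N65°E and the section trends S05°E; the acute angle between them is β = 70°.
tan(apparent dip) = tan 13° · sin 70° = 0.2169
apparent dip = arctan 0.2169 = 12.24°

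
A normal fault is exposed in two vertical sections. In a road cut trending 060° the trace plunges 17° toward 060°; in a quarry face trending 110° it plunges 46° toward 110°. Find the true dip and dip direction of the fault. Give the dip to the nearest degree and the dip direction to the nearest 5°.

The two traces are lines in the plane: v₁ = (sin 60°·cos 17°, cos 60°·cos 17°, −sin 17°), v₂ = (sin 110°·cos 46°, cos 110°·cos 46°, −sin 46°).
The plane normal is n = v₁ × v₂ ∝ (0.413, -0.405, 0.509).
Dip δ = arctan(|n_h|/n_z) = arctan(0.579/0.509) = 48.7°.
The horizontal component of n points toward azimuth atan2(n_x, n_y) = 134°, the dip direction.

true dip 49°, dip direction 135°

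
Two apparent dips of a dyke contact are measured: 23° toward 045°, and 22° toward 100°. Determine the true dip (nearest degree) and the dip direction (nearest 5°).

true dip 25°, dip direction 070°

Each apparent-dip line lies in the plane. As unit vectors (x east, y north, z up), v₁ plunges 23°→045° and v₂ plunges 22°→100°.
n = v₁ × v₂ = (0.307, 0.113, 0.699) (taken with n_z > 0).
Dip δ = arctan(|n_h|/n_z) = arctan(0.327/0.699) = 25.1°.
The horizontal component of n points toward azimuth atan2(n_x, n_y) = 70°, the dip direction.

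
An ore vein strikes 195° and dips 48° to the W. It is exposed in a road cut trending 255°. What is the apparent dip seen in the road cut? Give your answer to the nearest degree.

The section lies 60° from the strike.
tan(apparent dip) = tan 48° · sin 60° = 0.9618
α = arctan(0.9618) = 43.89°

44°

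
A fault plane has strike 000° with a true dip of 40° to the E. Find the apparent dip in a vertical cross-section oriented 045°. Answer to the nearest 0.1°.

30.7°

Angle between strike (000°) and section (045°): β = 45°.
tan α = tan 40° × sin 45° = 0.8391 × 0.7071 = 0.5933
α = arctan(0.5933) = 30.68°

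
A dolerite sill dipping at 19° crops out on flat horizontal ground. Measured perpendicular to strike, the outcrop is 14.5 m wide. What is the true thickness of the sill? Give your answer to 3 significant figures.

True thickness t = w · sin(dip) = 14.5 × sin 19°
t = 14.5 × 0.3256 = 4.721 m

4.72 m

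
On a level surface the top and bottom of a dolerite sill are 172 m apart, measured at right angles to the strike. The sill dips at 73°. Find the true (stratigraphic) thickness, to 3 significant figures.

True thickness t = w · sin(dip) = 172 × sin 73°
t = 172 × 0.9563 = 164.484 m

164 m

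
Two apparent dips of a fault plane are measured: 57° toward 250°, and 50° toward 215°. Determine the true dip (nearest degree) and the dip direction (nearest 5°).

The two traces are lines in the plane: v₁ = (sin 250°·cos 57°, cos 250°·cos 57°, −sin 57°), v₂ = (sin 215°·cos 50°, cos 215°·cos 50°, −sin 50°).
Cross product v₁ × v₂ gives the pole to the plane: n ∝ (-0.299, -0.083, 0.201).
tan δ = √(n_x²+n_y²)/n_z = 0.310/0.201, so δ = 57.1°.
The horizontal component of n points toward azimuth atan2(n_x, n_y) = 255°, the dip direction.

true dip 57°, dip direction 255°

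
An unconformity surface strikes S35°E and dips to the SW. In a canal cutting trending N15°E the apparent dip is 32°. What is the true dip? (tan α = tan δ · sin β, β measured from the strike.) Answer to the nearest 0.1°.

39.2°

β = acute angle between strike S35°E and section N15°E = 50°.
tan δ = tan α / sin β = tan 32° / sin 50° = 0.6249 / 0.7660 = 0.8157
δ = arctan(0.8157) = 39.20°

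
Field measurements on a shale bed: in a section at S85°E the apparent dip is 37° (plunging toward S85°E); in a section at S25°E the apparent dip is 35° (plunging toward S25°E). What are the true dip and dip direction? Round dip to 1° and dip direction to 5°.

true dip 40°, dip direction 120°

Each apparent-dip line lies in the plane. As unit vectors (x east, y north, z up), v₁ plunges 37°→S85°E and v₂ plunges 35°→S25°E.
n = v₁ × v₂ = (0.407, -0.248, 0.567) (taken with n_z > 0).
Dip δ = arctan(|n_h|/n_z) = arctan(0.476/0.567) = 40.1°.
The horizontal component of n points toward azimuth atan2(n_x, n_y) = 121°, the dip direction.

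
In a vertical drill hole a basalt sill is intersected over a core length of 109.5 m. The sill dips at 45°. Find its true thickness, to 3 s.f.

77.4 m

True thickness t = h · cos(dip) = 109.5 × cos 45°
t = 109.5 × 0.7071 = 77.428 m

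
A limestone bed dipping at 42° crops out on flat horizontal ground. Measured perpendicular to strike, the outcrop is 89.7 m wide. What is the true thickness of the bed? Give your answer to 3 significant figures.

True thickness t = w · sin(dip) = 89.7 × sin 42°
t = 89.7 × 0.6691 = 60.021 m

60.0 m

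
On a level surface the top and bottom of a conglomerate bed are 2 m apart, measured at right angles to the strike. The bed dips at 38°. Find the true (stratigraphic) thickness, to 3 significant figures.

True thickness t = w · sin(dip) = 2 × sin 38°
t = 2 × 0.6157 = 1.231 m

1.23 m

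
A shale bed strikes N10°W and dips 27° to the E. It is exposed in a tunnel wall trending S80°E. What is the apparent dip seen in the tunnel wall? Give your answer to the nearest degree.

26°

The strike is N10°W and the section trends S80°E; the acute angle between them is β = 70°.
tan(apparent dip) = tan 27° · sin 70° = 0.4788
α = arctan(0.4788) = 25.58°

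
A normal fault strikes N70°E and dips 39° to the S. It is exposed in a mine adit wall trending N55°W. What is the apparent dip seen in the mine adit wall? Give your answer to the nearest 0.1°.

The section lies 55° from the strike.
tan α = tan 39° × sin 55° = 0.8098 × 0.8192 = 0.6633
apparent dip = arctan 0.6633 = 33.56°

33.6°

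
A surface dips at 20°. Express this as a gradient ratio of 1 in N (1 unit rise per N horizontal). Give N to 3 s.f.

1 in 2.75

1 : N means tan θ = 1/N, so N = 1/tan 20° = 1/0.3640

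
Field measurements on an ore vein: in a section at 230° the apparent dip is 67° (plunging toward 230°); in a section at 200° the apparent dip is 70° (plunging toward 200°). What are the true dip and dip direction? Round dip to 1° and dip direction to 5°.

Each apparent-dip line lies in the plane. As unit vectors (x east, y north, z up), v₁ plunges 67°→230° and v₂ plunges 70°→200°.
Cross product v₁ × v₂ gives the pole to the plane: n ∝ (-0.060, -0.174, 0.067).
Dip δ = arctan(|n_h|/n_z) = arctan(0.184/0.067) = 70.0°.
Dip direction = atan2(-0.060, -0.174) = 199° (azimuth of n's horizontal projection).

true dip 70°, dip direction 200°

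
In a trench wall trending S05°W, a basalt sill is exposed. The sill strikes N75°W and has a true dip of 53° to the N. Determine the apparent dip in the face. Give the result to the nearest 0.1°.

The strike is N75°W and the section trends S05°W; the acute angle between them is β = 80°.
tan α = tan 53° × sin 80° = 1.3270 × 0.9848 = 1.3069
α = arctan(1.3069) = 52.58°

52.6°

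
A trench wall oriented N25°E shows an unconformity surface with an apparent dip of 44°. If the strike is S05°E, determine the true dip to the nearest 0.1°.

β = acute angle between strike S05°E and section N25°E = 30°.
tan δ = tan α / sin β = tan 44° / sin 30° = 0.9657 / 0.5000 = 1.9314
true dip = arctan 1.9314 = 62.63°

62.6°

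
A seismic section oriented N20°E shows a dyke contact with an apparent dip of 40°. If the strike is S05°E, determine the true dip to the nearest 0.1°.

63.3°

β = acute angle between strike S05°E and section N20°E = 25°.
tan δ = tan α / sin β = tan 40° / sin 25° = 0.8391 / 0.4226 = 1.9855
true dip = arctan 1.9855 = 63.27°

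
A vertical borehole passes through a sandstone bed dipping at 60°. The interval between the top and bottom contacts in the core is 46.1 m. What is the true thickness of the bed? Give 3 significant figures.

23.1 m

True thickness t = h · cos(dip) = 46.1 × cos 60°
t = 46.1 × 0.5000 = 23.050 m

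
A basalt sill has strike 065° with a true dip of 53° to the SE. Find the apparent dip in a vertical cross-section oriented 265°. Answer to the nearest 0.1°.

The section lies 20° from the strike.
tan α = tan 53° × sin 20° = 1.3270 × 0.3420 = 0.4539
α = arctan(0.4539) = 24.41°

24.4°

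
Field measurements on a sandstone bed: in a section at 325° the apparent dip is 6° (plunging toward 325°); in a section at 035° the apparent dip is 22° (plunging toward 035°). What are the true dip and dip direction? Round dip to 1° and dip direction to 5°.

Represent each trace as a vector plunging at its apparent dip toward its trend (east-north-up frame): v₁ = (-0.570, 0.815, -0.105), v₂ = (0.532, 0.760, -0.375).
Cross product v₁ × v₂ gives the pole to the plane: n ∝ (0.226, 0.269, 0.866).
Dip δ = arctan(|n_h|/n_z) = arctan(0.351/0.866) = 22.1°.
Dip direction = azimuth of (n_x, n_y) = atan2(0.226, 0.269) = 40°.

true dip 22°, dip direction 040°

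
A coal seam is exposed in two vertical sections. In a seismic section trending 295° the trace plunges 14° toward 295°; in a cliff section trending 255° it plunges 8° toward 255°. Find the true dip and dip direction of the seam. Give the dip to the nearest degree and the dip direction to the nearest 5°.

Represent each trace as a vector plunging at its apparent dip toward its trend (east-north-up frame): v₁ = (-0.879, 0.410, -0.242), v₂ = (-0.957, -0.256, -0.139).
n = v₁ × v₂ = (-0.119, 0.109, 0.618) (taken with n_z > 0).
tan δ = √(n_x²+n_y²)/n_z = 0.161/0.618, so δ = 14.6°.
The horizontal component of n points toward azimuth atan2(n_x, n_y) = 312°, the dip direction.

true dip 15°, dip direction 310°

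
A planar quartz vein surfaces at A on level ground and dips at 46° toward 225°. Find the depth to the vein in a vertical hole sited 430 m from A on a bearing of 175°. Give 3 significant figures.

286 m

The hole lies 50° from the dip direction, so the down-dip offset is 430 × cos 50° = 276.40 m.
Depth = down-dip offset × tan(dip) = 276.40 × tan 46° = 276.40 × 1.0355
Depth = 286.22 m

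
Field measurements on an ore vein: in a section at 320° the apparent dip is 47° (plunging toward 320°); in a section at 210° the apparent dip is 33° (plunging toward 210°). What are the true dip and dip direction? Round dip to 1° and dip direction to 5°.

The two traces are lines in the plane: v₁ = (sin 320°·cos 47°, cos 320°·cos 47°, −sin 47°), v₂ = (sin 210°·cos 33°, cos 210°·cos 33°, −sin 33°).
Cross product v₁ × v₂ gives the pole to the plane: n ∝ (-0.816, 0.068, 0.537).
True dip = arccos(n_z / |n|) = arccos(0.5489) = 56.7°.
Dip direction = azimuth of (n_x, n_y) = atan2(-0.816, 0.068) = 275°.

true dip 57°, dip direction 275°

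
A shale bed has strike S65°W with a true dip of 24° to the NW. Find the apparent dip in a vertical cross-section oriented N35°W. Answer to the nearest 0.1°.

23.7°

The strike is S65°W and the section trends N35°W; the acute angle between them is β = 80°.
tan α = tan 24° × sin 80° = 0.4452 × 0.9848 = 0.4385
apparent dip = arctan 0.4385 = 23.68°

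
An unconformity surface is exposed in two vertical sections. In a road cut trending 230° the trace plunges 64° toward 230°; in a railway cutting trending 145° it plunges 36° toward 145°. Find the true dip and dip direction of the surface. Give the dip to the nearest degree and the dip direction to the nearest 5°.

The two traces are lines in the plane: v₁ = (sin 230°·cos 64°, cos 230°·cos 64°, −sin 64°), v₂ = (sin 145°·cos 36°, cos 145°·cos 36°, −sin 36°).
n = v₁ × v₂ = (-0.430, -0.614, 0.353) (taken with n_z > 0).
tan δ = √(n_x²+n_y²)/n_z = 0.750/0.353, so δ = 64.8°.
Dip direction = azimuth of (n_x, n_y) = atan2(-0.430, -0.614) = 215°.

true dip 65°, dip direction 215°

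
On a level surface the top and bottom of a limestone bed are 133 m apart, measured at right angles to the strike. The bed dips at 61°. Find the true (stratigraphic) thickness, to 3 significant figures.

True thickness t = w · sin(dip) = 133 × sin 61°
t = 133 × 0.8746 = 116.324 m

116 m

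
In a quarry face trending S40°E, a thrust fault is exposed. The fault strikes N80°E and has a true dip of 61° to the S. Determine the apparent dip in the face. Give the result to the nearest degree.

57°

The strike is N80°E and the section trends S40°E; the acute angle between them is β = 60°.
tan α = tan 61° × sin 60° = 1.8040 × 0.8660 = 1.5624
α = arctan(1.5624) = 57.38°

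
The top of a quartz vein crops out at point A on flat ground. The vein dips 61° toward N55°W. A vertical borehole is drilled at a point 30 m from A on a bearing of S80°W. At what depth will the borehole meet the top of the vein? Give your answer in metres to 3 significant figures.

The hole lies 45° from the dip direction, so the down-dip offset is 30 × cos 45° = 21.21 m.
Depth = down-dip offset × tan(dip) = 21.21 × tan 61° = 21.21 × 1.8040
Depth = 38.27 m

38.3 m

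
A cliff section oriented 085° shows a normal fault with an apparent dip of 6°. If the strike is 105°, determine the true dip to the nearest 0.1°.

β = acute angle between strike 105° and section 085° = 20°.
tan(true dip) = tan 6° / sin 20° = 0.3073
true dip = arctan 0.3073 = 17.08°

17.1°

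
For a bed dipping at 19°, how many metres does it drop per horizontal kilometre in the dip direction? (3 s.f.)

drop per km = 1000 × tan 19° = 1000 × 0.3443

344 m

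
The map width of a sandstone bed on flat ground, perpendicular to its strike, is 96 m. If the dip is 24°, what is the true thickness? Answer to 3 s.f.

39.0 m

True thickness t = w · sin(dip) = 96 × sin 24°
t = 96 × 0.4067 = 39.047 m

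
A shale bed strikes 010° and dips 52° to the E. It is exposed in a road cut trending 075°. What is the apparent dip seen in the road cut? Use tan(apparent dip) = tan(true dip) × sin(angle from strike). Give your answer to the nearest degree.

49°

Angle between strike (010°) and section (075°): β = 65°.
tan(apparent dip) = tan 52° · sin 65° = 1.1600
α = arctan(1.1600) = 49.24°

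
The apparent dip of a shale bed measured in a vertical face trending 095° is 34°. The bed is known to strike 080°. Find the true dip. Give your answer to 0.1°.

69.0°

β = acute angle between strike 080° and section 095° = 15°.
tan δ = tan α / sin β = tan 34° / sin 15° = 0.6745 / 0.2588 = 2.6061
true dip = arctan 2.6061 = 69.01°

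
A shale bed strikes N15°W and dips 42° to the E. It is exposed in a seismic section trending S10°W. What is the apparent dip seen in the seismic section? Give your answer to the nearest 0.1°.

Angle between strike (N15°W) and section (S10°W): β = 25°.
tan(apparent dip) = tan 42° · sin 25° = 0.3805
α = arctan(0.3805) = 20.83°

20.8°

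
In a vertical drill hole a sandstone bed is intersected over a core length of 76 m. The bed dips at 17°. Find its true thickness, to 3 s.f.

72.7 m

True thickness t = h · cos(dip) = 76 × cos 17°
t = 76 × 0.9563 = 72.679 m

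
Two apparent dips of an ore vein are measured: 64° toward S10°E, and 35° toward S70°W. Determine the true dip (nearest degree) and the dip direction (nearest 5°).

Represent each trace as a vector plunging at its apparent dip toward its trend (east-north-up frame): v₁ = (0.076, -0.432, -0.899), v₂ = (-0.770, -0.280, -0.574).
Cross product v₁ × v₂ gives the pole to the plane: n ∝ (0.004, -0.736, 0.354).
tan δ = √(n_x²+n_y²)/n_z = 0.736/0.354, so δ = 64.3°.
Dip direction = atan2(0.004, -0.736) = 180° (azimuth of n's horizontal projection).

true dip 64°, dip direction 180°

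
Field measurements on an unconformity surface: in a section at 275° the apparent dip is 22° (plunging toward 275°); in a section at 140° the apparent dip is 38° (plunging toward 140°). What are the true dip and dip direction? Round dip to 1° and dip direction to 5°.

true dip 57°, dip direction 200°

The two traces are lines in the plane: v₁ = (sin 275°·cos 22°, cos 275°·cos 22°, −sin 22°), v₂ = (sin 140°·cos 38°, cos 140°·cos 38°, −sin 38°).
Cross product v₁ × v₂ gives the pole to the plane: n ∝ (-0.276, -0.758, 0.517).
Dip δ = arctan(|n_h|/n_z) = arctan(0.807/0.517) = 57.4°.
Dip direction = atan2(-0.276, -0.758) = 200° (azimuth of n's horizontal projection).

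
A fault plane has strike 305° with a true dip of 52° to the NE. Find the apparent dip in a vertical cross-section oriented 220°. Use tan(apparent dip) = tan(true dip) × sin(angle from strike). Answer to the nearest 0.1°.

51.9°

The section lies 85° from the strike.
tan α = tan 52° × sin 85° = 1.2799 × 0.9962 = 1.2751
apparent dip = arctan 1.2751 = 51.89°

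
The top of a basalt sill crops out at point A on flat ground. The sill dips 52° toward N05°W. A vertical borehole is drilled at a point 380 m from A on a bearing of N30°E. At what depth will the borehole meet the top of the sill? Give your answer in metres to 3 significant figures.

398 m

The hole lies 35° from the dip direction, so the down-dip offset is 380 × cos 35° = 311.28 m.
Depth = down-dip offset × tan(dip) = 311.28 × tan 52° = 311.28 × 1.2799
Depth = 398.42 m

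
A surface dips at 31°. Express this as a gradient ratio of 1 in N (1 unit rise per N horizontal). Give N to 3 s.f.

1 in 1.66

1 : N means tan θ = 1/N, so N = 1/tan 31° = 1/0.6009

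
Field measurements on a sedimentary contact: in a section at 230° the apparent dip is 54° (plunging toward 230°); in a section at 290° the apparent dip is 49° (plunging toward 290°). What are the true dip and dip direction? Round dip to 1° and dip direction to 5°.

The two traces are lines in the plane: v₁ = (sin 230°·cos 54°, cos 230°·cos 54°, −sin 54°), v₂ = (sin 290°·cos 49°, cos 290°·cos 49°, −sin 49°).
Cross product v₁ × v₂ gives the pole to the plane: n ∝ (-0.467, -0.159, 0.334).
Dip δ = arctan(|n_h|/n_z) = arctan(0.493/0.334) = 55.9°.
Dip direction = azimuth of (n_x, n_y) = atan2(-0.467, -0.159) = 251°.

true dip 56°, dip direction 250°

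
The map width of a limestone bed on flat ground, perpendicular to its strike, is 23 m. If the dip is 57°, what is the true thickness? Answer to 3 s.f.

True thickness t = w · sin(dip) = 23 × sin 57°
t = 23 × 0.8387 = 19.289 m

19.3 m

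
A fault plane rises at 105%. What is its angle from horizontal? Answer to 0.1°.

tan θ = 105/100 = 1.0500
θ = arctan(1.0500) = 46.40°

46.4°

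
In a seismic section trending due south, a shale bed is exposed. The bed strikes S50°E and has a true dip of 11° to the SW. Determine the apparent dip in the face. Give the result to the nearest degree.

The strike is S50°E and the section trends due south; the acute angle between them is β = 50°.
tan(apparent dip) = tan 11° · sin 50° = 0.1489
apparent dip = arctan 0.1489 = 8.47°

8°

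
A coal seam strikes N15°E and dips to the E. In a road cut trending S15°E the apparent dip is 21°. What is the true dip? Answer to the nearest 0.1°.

The section is 30° from the strike.
tan(true dip) = tan 21° / sin 30° = 0.7677
δ = arctan(0.7677) = 37.51°

37.5°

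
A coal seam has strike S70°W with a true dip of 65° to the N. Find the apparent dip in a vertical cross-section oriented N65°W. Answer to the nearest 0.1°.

The section lies 45° from the strike.
tan(apparent dip) = tan 65° · sin 45° = 1.5164
α = arctan(1.5164) = 56.60°

56.6°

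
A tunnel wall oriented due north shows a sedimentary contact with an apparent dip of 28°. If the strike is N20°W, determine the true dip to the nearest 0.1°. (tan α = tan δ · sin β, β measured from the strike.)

57.2°

The section is 20° from the strike.
tan δ = tan α / sin β = tan 28° / sin 20° = 0.5317 / 0.3420 = 1.5546
true dip = arctan 1.5546 = 57.25°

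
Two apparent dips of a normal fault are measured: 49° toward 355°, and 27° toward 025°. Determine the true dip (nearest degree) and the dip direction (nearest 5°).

true dip 56°, dip direction 315°

The two traces are lines in the plane: v₁ = (sin 355°·cos 49°, cos 355°·cos 49°, −sin 49°), v₂ = (sin 25°·cos 27°, cos 25°·cos 27°, −sin 27°).
The plane normal is n = v₁ × v₂ ∝ (-0.313, 0.310, 0.292).
tan δ = √(n_x²+n_y²)/n_z = 0.440/0.292, so δ = 56.4°.
Dip direction = atan2(-0.313, 0.310) = 315° (azimuth of n's horizontal projection).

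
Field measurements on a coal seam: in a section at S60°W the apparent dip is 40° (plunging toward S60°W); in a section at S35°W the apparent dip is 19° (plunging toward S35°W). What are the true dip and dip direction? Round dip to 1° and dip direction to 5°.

Represent each trace as a vector plunging at its apparent dip toward its trend (east-north-up frame): v₁ = (-0.663, -0.383, -0.643), v₂ = (-0.542, -0.775, -0.326).
The plane normal is n = v₁ × v₂ ∝ (-0.373, 0.133, 0.306).
Dip δ = arctan(|n_h|/n_z) = arctan(0.396/0.306) = 52.3°.
Dip direction = atan2(-0.373, 0.133) = 290° (azimuth of n's horizontal projection).

true dip 52°, dip direction 290°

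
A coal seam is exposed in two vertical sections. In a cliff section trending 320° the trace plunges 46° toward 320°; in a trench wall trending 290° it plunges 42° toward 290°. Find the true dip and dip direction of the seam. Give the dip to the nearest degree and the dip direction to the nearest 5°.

true dip 46°, dip direction 320°

Each apparent-dip line lies in the plane. As unit vectors (x east, y north, z up), v₁ plunges 46°→320° and v₂ plunges 42°→290°.
Cross product v₁ × v₂ gives the pole to the plane: n ∝ (-0.173, 0.204, 0.258).
True dip = arccos(n_z / |n|) = arccos(0.6946) = 46.0°.
Dip direction = atan2(-0.173, 0.204) = 320° (azimuth of n's horizontal projection).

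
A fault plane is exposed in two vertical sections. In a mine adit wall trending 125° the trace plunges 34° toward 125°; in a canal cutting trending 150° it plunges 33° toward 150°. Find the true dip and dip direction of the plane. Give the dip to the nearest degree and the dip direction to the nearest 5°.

The two traces are lines in the plane: v₁ = (sin 125°·cos 34°, cos 125°·cos 34°, −sin 34°), v₂ = (sin 150°·cos 33°, cos 150°·cos 33°, −sin 33°).
n = v₁ × v₂ = (0.147, -0.135, 0.294) (taken with n_z > 0).
tan δ = √(n_x²+n_y²)/n_z = 0.200/0.294, so δ = 34.2°.
Dip direction = atan2(0.147, -0.135) = 133° (azimuth of n's horizontal projection).

true dip 34°, dip direction 135°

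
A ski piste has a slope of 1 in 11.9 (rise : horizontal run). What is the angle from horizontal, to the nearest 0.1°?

4.8°

tan θ = 1/11.9 = 0.0840
θ = arctan(0.0840) = 4.80°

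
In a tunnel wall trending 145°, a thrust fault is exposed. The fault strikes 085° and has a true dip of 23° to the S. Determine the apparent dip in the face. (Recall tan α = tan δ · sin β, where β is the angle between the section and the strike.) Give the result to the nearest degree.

20°

The section lies 60° from the strike.
tan(apparent dip) = tan 23° · sin 60° = 0.3676
apparent dip = arctan 0.3676 = 20.18°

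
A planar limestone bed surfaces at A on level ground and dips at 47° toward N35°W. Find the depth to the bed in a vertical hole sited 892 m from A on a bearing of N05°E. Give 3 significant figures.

The hole lies 40° from the dip direction, so the down-dip offset is 892 × cos 40° = 683.31 m.
Depth = down-dip offset × tan(dip) = 683.31 × tan 47° = 683.31 × 1.0724
Depth = 732.76 m

733 m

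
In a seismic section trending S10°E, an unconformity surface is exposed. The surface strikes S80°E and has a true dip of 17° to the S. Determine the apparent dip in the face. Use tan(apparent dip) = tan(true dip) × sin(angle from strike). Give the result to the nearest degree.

16°

The strike is S80°E and the section trends S10°E; the acute angle between them is β = 70°.
tan α = tan 17° × sin 70° = 0.3057 × 0.9397 = 0.2873
apparent dip = arctan 0.2873 = 16.03°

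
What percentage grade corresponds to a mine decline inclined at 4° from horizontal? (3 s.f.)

grade % = 100 × tan 4° = 100 × 0.0699

6.99%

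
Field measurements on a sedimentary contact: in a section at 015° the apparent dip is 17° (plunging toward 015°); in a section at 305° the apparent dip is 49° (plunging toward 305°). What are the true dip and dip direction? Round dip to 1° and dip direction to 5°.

The two traces are lines in the plane: v₁ = (sin 15°·cos 17°, cos 15°·cos 17°, −sin 17°), v₂ = (sin 305°·cos 49°, cos 305°·cos 49°, −sin 49°).
n = v₁ × v₂ = (-0.587, 0.344, 0.590) (taken with n_z > 0).
True dip = arccos(n_z / |n|) = arccos(0.6548) = 49.1°.
The horizontal component of n points toward azimuth atan2(n_x, n_y) = 300°, the dip direction.

true dip 49°, dip direction 300°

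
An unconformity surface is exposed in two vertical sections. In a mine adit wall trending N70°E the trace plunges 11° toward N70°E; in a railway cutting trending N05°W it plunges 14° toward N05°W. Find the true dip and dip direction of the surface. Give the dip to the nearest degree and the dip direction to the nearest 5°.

Represent each trace as a vector plunging at its apparent dip toward its trend (east-north-up frame): v₁ = (0.922, 0.336, -0.191), v₂ = (-0.085, 0.967, -0.242).
The plane normal is n = v₁ × v₂ ∝ (0.103, 0.239, 0.920).
Dip δ = arctan(|n_h|/n_z) = arctan(0.261/0.920) = 15.8°.
The horizontal component of n points toward azimuth atan2(n_x, n_y) = 23°, the dip direction.

true dip 16°, dip direction 025°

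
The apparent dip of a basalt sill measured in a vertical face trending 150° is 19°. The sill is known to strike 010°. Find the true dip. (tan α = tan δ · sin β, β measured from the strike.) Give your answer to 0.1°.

β = acute angle between strike 010° and section 150° = 40°.
tan δ = tan α / sin β = tan 19° / sin 40° = 0.3443 / 0.6428 = 0.5357
true dip = arctan 0.5357 = 28.18°

28.2°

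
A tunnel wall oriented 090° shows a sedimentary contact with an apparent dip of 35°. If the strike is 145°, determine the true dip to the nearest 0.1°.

The section is 55° from the strike.
tan δ = tan α / sin β = tan 35° / sin 55° = 0.7002 / 0.8192 = 0.8548
δ = arctan(0.8548) = 40.52°

40.5°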